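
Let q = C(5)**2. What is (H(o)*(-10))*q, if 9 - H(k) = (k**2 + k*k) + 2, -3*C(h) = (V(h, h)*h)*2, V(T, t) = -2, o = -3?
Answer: 44000/9 ≈ 4888.9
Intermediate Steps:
C(h) = 4*h/3 (C(h) = -(-2*h)*2/3 = -(-4)*h/3 = 4*h/3)
H(k) = 7 - 2*k**2 (H(k) = 9 - ((k**2 + k*k) + 2) = 9 - ((k**2 + k**2) + 2) = 9 - (2*k**2 + 2) = 9 - (2 + 2*k**2) = 9 + (-2 - 2*k**2) = 7 - 2*k**2)
q = 400/9 (q = ((4/3)*5)**2 = (20/3)**2 = 400/9 ≈ 44.444)
(H(o)*(-10))*q = ((7 - 2*(-3)**2)*(-10))*(400/9) = ((7 - 2*9)*(-10))*(400/9) = ((7 - 18)*(-10))*(400/9) = -11*(-10)*(400/9) = 110*(400/9) = 44000/9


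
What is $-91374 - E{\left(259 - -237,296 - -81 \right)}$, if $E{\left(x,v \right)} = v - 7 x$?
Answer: $-88279$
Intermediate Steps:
$-91374 - E{\left(259 - -237,296 - -81 \right)} = -91374 - \left(\left(296 - -81\right) - 7 \left(259 - -237\right)\right) = -91374 - \left(\left(296 + 81\right) - 7 \left(259 + 237\right)\right) = -91374 - \left(377 - 3472\right) = -91374 - -3095 = -91374 + 3095 = -88279$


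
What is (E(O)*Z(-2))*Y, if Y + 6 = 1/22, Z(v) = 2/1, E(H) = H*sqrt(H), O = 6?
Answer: -786*sqrt(6)/11 ≈ -175.03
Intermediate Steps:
E(H) = H**(3/2)
Z(v) = 2 (Z(v) = 2*1 = 2)
Y = -131/22 (Y = -6 + 1/22 = -131/22 ≈ -5.9545)
(E(O)*Z(-2))*Y = (6**(3/2)*2)*(-131/22) = ((6*sqrt(6))*2)*(-131/22) = (12*sqrt(6))*(-131/22) = -786*sqrt(6)/11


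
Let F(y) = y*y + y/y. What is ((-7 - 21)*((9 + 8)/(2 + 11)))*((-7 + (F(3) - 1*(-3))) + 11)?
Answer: -8092/13 ≈ -622.46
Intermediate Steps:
F(y) = 1 + y² (F(y) = y² + 1 = 1 + y²)
((-7 - 21)*((9 + 8)/(2 + 11)))*((-7 + (F(3) - 1*(-3))) + 11) = ((-7 - 21)*((9 + 8)/(2 + 11)))*((-7 + ((1 + 3²) - 1*(-3))) + 11) = (-476/13)*((-7 + ((1 + 9) + 3)) + 11) = (-476/13)*((-7 + (10 + 3)) + 11) = (-28*17/13)*((-7 + 13) + 11) = -476*(6 + 11)/13 = -476/13*17 = -8092/13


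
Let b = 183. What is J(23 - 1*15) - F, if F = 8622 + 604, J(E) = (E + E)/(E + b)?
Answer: -1762150/191 ≈ -9225.9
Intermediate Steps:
J(E) = 2*E/(183 + E) (J(E) = (E + E)/(E + 183) = (2*E)/(183 + E) = 2*E/(183 + E))
F = 9226
J(23 - 1*15) - F = 2*(23 - 1*15)/(183 + (23 - 1*15)) - 1*9226 = 2*(23 - 15)/(183 + (23 - 15)) - 9226 = 2*8/(183 + 8) - 9226 = 2*8/191 - 9226 = 2*8*(1/191) - 9226 = 16/191 - 9226 = -1762150/191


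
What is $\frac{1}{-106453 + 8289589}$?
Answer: $\frac{1}{8183136} \approx 1.222 \cdot 10^{-7}$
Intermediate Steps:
$\frac{1}{-106453 + 8289589} = \frac{1}{8183136}$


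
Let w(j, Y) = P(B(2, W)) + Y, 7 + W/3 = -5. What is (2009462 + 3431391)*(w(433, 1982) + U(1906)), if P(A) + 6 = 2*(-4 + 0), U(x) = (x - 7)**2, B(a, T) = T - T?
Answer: 19631517128157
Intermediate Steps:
W = -36 (W = -21 + 3*(-5) = -21 - 15 = -36)
B(a, T) = 0
U(x) = (-7 + x)**2
P(A) = -14 (P(A) = -6 + 2*(-4 + 0) = -6 + 2*(-4) = -6 - 8 = -14)
w(j, Y) = -14 + Y
(2009462 + 3431391)*(w(433, 1982) + U(1906)) = (2009462 + 3431391)*((-14 + 1982) + (-7 + 1906)**2) = 5440853*(1968 + 1899**2) = 5440853*(1968 + 3606201) = 5440853*3608169 = 19631517128157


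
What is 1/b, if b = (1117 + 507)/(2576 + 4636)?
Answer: 1803/406 ≈ 4.4409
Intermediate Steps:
b = 406/1803 (b = 1624/7212 = 1624*(1/7212) = 406/1803 ≈ 0.22518)
1/b = 1/(406/1803) = 1803/406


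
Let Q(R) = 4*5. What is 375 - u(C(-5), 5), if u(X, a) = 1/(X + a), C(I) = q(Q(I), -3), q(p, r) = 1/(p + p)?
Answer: 75335/201 ≈ 374.80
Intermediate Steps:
Q(R) = 20
q(p, r) = 1/(2*p)
C(I) = 1/40 (C(I) = (½)/20 = (½)*(1/20) = 1/40)
375 - u(C(-5), 5) = 375 - 1/(1/40 + 5) = 375 - 1/201/40 = 375 - 1*40/201 = 375 - 40/201 = 75335/201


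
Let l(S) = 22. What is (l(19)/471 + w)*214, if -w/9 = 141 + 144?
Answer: -258531902/471 ≈ -5.4890e+5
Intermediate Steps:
w = -2565 (w = -9*(141 + 144) = -9*285 = -2565)
(l(19)/471 + w)*214 = (22/471 - 2565)*214 = -1208093/471*214 = -258531902/471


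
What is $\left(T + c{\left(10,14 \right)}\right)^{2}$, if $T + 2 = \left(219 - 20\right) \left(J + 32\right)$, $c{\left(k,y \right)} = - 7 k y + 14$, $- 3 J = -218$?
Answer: $\frac{3550014724}{9} \approx 3.9445 \cdot 10^{8}$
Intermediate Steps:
$J = \frac{218}{3}$ ($J = \left(- \frac{1}{3}\right) \left(-218\right) = \frac{218}{3} \approx 72.667$)
$c{\left(k,y \right)} = 14 - 7 k y$ ($c{\left(k,y \right)} = - 7 k y + 14 = 14 - 7 k y$)
$T = \frac{62480}{3}$ ($T = -2 + \left(219 - 20\right) \left(\frac{218}{3} + 32\right) = -2 + 199 \cdot \frac{314}{3} = -2 + \frac{62486}{3} = \frac{62480}{3} \approx 20827.0$)
$\left(T + c{\left(10,14 \right)}\right)^{2} = \left(\frac{62480}{3} + \left(14 - 70 \cdot 14\right)\right)^{2} = \left(\frac{62480}{3} + \left(14 - 980\right)\right)^{2} = \left(\frac{62480}{3} - 966\right)^{2} = \left(\frac{59582}{3}\right)^{2} = \frac{3550014724}{9}$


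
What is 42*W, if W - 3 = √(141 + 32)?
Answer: 126 + 42*√173 ≈ 678.42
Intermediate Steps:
W = 3 + √173 (W = 3 + √(141 + 32) = 3 + √173 ≈ 16.153)
42*W = 42*(3 + √173) = 126 + 42*√173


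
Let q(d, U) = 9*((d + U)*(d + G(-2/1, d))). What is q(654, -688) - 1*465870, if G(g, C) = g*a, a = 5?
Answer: -662934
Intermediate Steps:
G(g, C) = 5*g (G(g, C) = g*5 = 5*g)
q(d, U) = 9*(-10 + d)*(U + d) (q(d, U) = 9*((d + U)*(d + 5*(-2/1))) = 9*((U + d)*(d + 5*(-2*1))) = 9*((U + d)*(d + 5*(-2))) = 9*((U + d)*(d - 10)) = 9*((U + d)*(-10 + d)) = 9*((-10 + d)*(U + d)) = 9*(-10 + d)*(U + d))
q(654, -688) - 1*465870 = (-90*(-688) - 90*654 + 9*654² + 9*(-688)*654) - 1*465870 = (61920 - 58860 + 9*427716 - 4049568) - 465870 = (61920 - 58860 + 3849444 - 4049568) - 465870 = -197064 - 465870 = -662934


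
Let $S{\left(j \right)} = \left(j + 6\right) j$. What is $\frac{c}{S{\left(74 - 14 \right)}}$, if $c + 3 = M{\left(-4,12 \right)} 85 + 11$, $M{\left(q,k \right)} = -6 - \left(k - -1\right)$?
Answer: $- \frac{1607}{3960} \approx -0.40581$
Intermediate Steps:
$S{\left(j \right)} = j \left(6 + j\right)$ ($S{\left(j \right)} = \left(6 + j\right) j = j \left(6 + j\right)$)
$M{\left(q,k \right)} = -7 - k$ ($M{\left(q,k \right)} = -6 - \left(k + 1\right) = -6 - \left(1 + k\right) = -7 - k$)
$c = -1607$ ($c = -3 + \left(\left(-7 - 12\right) 85 + 11\right) = -3 + \left(\left(-19\right) 85 + 11\right) = -3 + \left(-1615 + 11\right) = -3 - 1604 = -1607$)
$\frac{c}{S{\left(74 - 14 \right)}} = - \frac{1607}{\left(74 - 14\right) \left(6 + \left(74 - 14\right)\right)} = - \frac{1607}{60 \left(6 + 60\right)} = - \frac{1607}{60 \cdot 66} = - \frac{1607}{3960}$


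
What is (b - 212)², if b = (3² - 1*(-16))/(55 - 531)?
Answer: 10188277969/226576 ≈ 44966.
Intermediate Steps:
b = -25/476 (b = (9 + 16)/(-476) = 25*(-1/476) = -25/476 ≈ -0.052521)
(b - 212)² = (-25/476 - 212)² = (-100937/476)² = 10188277969/226576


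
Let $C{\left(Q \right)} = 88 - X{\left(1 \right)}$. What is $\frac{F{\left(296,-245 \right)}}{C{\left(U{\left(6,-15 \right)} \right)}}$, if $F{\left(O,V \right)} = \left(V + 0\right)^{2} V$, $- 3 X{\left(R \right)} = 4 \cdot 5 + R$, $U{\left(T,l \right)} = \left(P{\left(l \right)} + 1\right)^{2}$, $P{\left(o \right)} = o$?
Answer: $- \frac{2941225}{19} \approx -1.548 \cdot 10^{5}$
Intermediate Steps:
$U{\left(T,l \right)} = \left(1 + l\right)^{2}$ ($U{\left(T,l \right)} = \left(l + 1\right)^{2} = \left(1 + l\right)^{2}$)
$X{\left(R \right)} = - \frac{20}{3} - \frac{R}{3}$ ($X{\left(R \right)} = - \frac{4 \cdot 5 + R}{3} = - \frac{20 + R}{3} = - \frac{20}{3} - \frac{R}{3}$)
$F{\left(O,V \right)} = V^{3}$ ($F{\left(O,V \right)} = V^{2} V = V^{3}$)
$C{\left(Q \right)} = 95$ ($C{\left(Q \right)} = 88 - \left(- \frac{20}{3} - \frac{1}{3}\right) = 88 - -7 = 88 + 7 = 95$)
$\frac{F{\left(296,-245 \right)}}{C{\left(U{\left(6,-15 \right)} \right)}} = \frac{\left(-245\right)^{3}}{95} = \left(-14706125\right) \frac{1}{95} = - \frac{2941225}{19}$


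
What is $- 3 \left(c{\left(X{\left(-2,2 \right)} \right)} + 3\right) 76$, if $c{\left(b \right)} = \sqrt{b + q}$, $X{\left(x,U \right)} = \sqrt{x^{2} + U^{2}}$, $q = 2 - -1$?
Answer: $-684 - 228 \sqrt{3 + 2 \sqrt{2}} \approx -1234.4$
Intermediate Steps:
$q = 3$ ($q = 2 + 1 = 3$)
$X{\left(x,U \right)} = \sqrt{U^{2} + x^{2}}$
$c{\left(b \right)} = \sqrt{3 + b}$ ($c{\left(b \right)} = \sqrt{b + 3} = \sqrt{3 + b}$)
$- 3 \left(c{\left(X{\left(-2,2 \right)} \right)} + 3\right) 76 = - 3 \left(\sqrt{3 + \sqrt{2^{2} + \left(-2\right)^{2}}} + 3\right) 76 = - 3 \left(\sqrt{3 + \sqrt{4 + 4}} + 3\right) 76 = - 3 \left(\sqrt{3 + \sqrt{8}} + 3\right) 76 = - 3 \left(\sqrt{3 + 2 \sqrt{2}} + 3\right) 76 = - 3 \left(3 + \sqrt{3 + 2 \sqrt{2}}\right) 76 = \left(-9 - 3 \sqrt{3 + 2 \sqrt{2}}\right) 76 = -684 - 228 \sqrt{3 + 2 \sqrt{2}}$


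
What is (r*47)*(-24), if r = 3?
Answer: -3384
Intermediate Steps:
(r*47)*(-24) = (3*47)*(-24) = 141*(-24) = -3384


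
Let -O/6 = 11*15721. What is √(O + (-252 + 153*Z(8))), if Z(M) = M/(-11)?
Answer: I*√125591862/11 ≈ 1018.8*I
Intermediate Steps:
Z(M) = -M/11 (Z(M) = M*(-1/11) = -M/11)
O = -1037586 (O = -66*15721 = -6*172931 = -1037586)
√(O + (-252 + 153*Z(8))) = √(-1037586 + (-252 + 153*(-1/11*8))) = √(-1037586 + (-252 + 153*(-8/11))) = √(-1037586 + (-252 - 1224/11)) = √(-1037586 - 3996/11) = √(-11417442/11) = I*√125591862/11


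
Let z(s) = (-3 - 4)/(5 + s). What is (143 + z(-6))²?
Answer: 22500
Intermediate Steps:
z(s) = -7/(5 + s)
(143 + z(-6))² = (143 - 7/(5 - 6))² = (143 - 7/(-1))² = (143 - 7*(-1))² = (143 + 7)² = 150² = 22500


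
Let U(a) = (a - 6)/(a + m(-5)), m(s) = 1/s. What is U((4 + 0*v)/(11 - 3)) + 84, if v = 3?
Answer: 197/3 ≈ 65.667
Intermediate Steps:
m(s) = 1/s
U(a) = (-6 + a)/(-1/5 + a) (U(a) = (a - 6)/(a + 1/(-5)) = (-6 + a)/(a - 1/5) = (-6 + a)/(-1/5 + a))
U((4 + 0*v)/(11 - 3)) + 84 = 5*(-6 + (4 + 0*3)/(11 - 3))/(-1 + 5*((4 + 0*3)/(11 - 3))) + 84 = 5*(-6 + (4 + 0)/8)/(-1 + 5*((4 + 0)/8)) + 84 = 5*(-6 + 4*(1/8))/(-1 + 5*(4*(1/8))) + 84 = 5*(-6 + 1/2)/(-1 + 5*(1/2)) + 84 = 5*(-11/2)/(-1 + 5/2) + 84 = 5*(-11/2)/(3/2) + 84 = 5*(2/3)*(-11/2) + 84 = -55/3 + 84 = 197/3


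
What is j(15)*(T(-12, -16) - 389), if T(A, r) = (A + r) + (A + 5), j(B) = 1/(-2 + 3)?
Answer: -424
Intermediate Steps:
j(B) = 1 (j(B) = 1/1 = 1)
T(A, r) = 5 + r + 2*A (T(A, r) = (A + r) + (5 + A) = 5 + r + 2*A)
j(15)*(T(-12, -16) - 389) = 1*((5 - 16 + 2*(-12)) - 389) = 1*((5 - 16 - 24) - 389) = 1*(-35 - 389) = 1*(-424) = -424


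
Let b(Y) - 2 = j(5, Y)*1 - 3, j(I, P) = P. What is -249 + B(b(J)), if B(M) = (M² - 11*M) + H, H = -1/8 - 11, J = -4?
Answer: -1441/8 ≈ -180.13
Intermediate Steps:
b(Y) = -1 + Y (b(Y) = 2 + (Y*1 - 3) = 2 + (Y - 3) = 2 + (-3 + Y) = -1 + Y)
H = -89/8 (H = -1*⅛ - 11 = -⅛ - 11 = -89/8 ≈ -11.125)
B(M) = -89/8 + M² - 11*M (B(M) = (M² - 11*M) - 89/8 = -89/8 + M² - 11*M)
-249 + B(b(J)) = -249 + (-89/8 + (-1 - 4)² - 11*(-1 - 4)) = -249 + (-89/8 + (-5)² - 11*(-5)) = -249 + (-89/8 + 25 + 55) = -249 + 551/8 = -1441/8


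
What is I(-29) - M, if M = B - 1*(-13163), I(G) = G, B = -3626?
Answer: -9566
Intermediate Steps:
M = 9537 (M = -3626 - 1*(-13163) = -3626 + 13163 = 9537)
I(-29) - M = -29 - 1*9537 = -29 - 9537 = -9566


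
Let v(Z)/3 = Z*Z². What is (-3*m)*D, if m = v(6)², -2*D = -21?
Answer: -13226976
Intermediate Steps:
D = 21/2 (D = -½*(-21) = 21/2 ≈ 10.500)
v(Z) = 3*Z³ (v(Z) = 3*(Z*Z²) = 3*Z³)
m = 419904 (m = (3*6³)² = (3*216)² = 648² = 419904)
(-3*m)*D = -3*419904*(21/2) = -1259712*21/2 = -13226976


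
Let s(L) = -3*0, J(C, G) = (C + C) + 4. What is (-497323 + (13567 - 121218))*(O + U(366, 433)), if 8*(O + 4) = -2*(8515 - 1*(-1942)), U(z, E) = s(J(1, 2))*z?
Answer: 3167946351/2 ≈ 1.5840e+9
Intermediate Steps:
J(C, G) = 4 + 2*C (J(C, G) = 2*C + 4 = 4 + 2*C)
s(L) = 0
U(z, E) = 0 (U(z, E) = 0*z = 0)
O = -10473/4 (O = -4 + (-2*(8515 - 1*(-1942)))/8 = -4 + (-2*(8515 + 1942))/8 = -4 + (-2*10457)/8 = -4 + (⅛)*(-20914) = -4 - 10457/4 = -10473/4 ≈ -2618.3)
(-497323 + (13567 - 121218))*(O + U(366, 433)) = (-497323 + (13567 - 121218))*(-10473/4 + 0) = (-497323 - 107651)*(-10473/4) = -604974*(-10473/4) = 3167946351/2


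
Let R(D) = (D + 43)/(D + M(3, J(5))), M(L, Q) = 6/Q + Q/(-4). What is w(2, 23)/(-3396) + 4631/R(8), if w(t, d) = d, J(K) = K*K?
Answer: 65198563/360825 ≈ 180.69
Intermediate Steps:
J(K) = K²
M(L, Q) = 6/Q - Q/4 (M(L, Q) = 6/Q + Q*(-¼) = 6/Q - Q/4)
R(D) = (43 + D)/(-601/100 + D) (R(D) = (D + 43)/(D + (6/(5²) - ¼*5²)) = (43 + D)/(D + (6/25 - ¼*25)) = (43 + D)/(D + (6*(1/25) - 25/4)) = (43 + D)/(D + (6/25 - 25/4)) = (43 + D)/(D - 601/100) = (43 + D)/(-601/100 + D))
w(2, 23)/(-3396) + 4631/R(8) = 23/(-3396) + 4631/((100*(43 + 8)/(-601 + 100*8))) = 23*(-1/3396) + 4631/((100*51/(-601 + 800))) = -23/3396 + 4631/((100*51/199)) = -23/3396 + 4631/((100*(1/199)*51)) = -23/3396 + 4631/(5100/199) = -23/3396 + 4631*(199/5100) = -23/3396 + 921569/5100 = 65198563/360825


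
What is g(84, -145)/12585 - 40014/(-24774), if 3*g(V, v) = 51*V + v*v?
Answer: 356288956/155890395 ≈ 2.2855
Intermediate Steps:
g(V, v) = 17*V + v²/3 (g(V, v) = (51*V + v*v)/3 = (51*V + v²)/3 = (v² + 51*V)/3 = 17*V + v²/3)
g(84, -145)/12585 - 40014/(-24774) = (17*84 + (⅓)*(-145)²)/12585 - 40014/(-24774) = (1428 + (⅓)*21025)*(1/12585) - 40014*(-1/24774) = (1428 + 21025/3)*(1/12585) + 6669/4129 = (25309/3)*(1/12585) + 6669/4129 = 25309/37755 + 6669/4129 = 356288956/155890395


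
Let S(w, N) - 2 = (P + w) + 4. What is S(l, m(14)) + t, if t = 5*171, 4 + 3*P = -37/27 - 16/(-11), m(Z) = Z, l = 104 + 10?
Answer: 867562/891 ≈ 973.69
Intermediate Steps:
l = 114
P = -1163/891 (P = -4/3 + (-37/27 - 16/(-11))/3 = -4/3 + (-37*1/27 - 16*(-1/11))/3 = -4/3 + (-37/27 + 16/11)/3 = -4/3 + (⅓)*(25/297) = -4/3 + 25/891 = -1163/891 ≈ -1.3053)
t = 855
S(w, N) = 4183/891 + w (S(w, N) = 2 + ((-1163/891 + w) + 4) = 2 + (2401/891 + w) = 4183/891 + w)
S(l, m(14)) + t = (4183/891 + 114) + 855 = 105757/891 + 855 = 867562/891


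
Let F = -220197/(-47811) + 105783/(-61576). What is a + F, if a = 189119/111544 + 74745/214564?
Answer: 904872671336047725/183489470662772414 ≈ 4.9315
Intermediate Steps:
a = 12228871349/5983331704 (a = 189119*(1/111544) + 74745*(1/214564) = 189119/111544 + 74745/214564 = 12228871349/5983331704 ≈ 2.0438)
F = 2833753153/981336712 (F = -220197*(-1/47811) + 105783*(-1/61576) = 73399/15937 - 105783/61576 = 2833753153/981336712 ≈ 2.8876)
a + F = 12228871349/5983331704 + 2833753153/981336712 = 904872671336047725/183489470662772414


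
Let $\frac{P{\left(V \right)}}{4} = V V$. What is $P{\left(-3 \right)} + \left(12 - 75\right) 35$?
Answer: $-2169$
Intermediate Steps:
$P{\left(V \right)} = 4 V^{2}$ ($P{\left(V \right)} = 4 V V = 4 V^{2}$)
$P{\left(-3 \right)} + \left(12 - 75\right) 35 = 4 \left(-3\right)^{2} + \left(12 - 75\right) 35 = 4 \cdot 9 - 2205 = 36 - 2205 = -2169$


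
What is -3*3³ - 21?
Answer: -102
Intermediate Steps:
-3*3³ - 21 = -3*27 - 21 = -81 - 21 = -102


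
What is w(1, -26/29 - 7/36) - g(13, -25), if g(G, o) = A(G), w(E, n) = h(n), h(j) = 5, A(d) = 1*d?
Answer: -8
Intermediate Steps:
A(d) = d
w(E, n) = 5
g(G, o) = G
w(1, -26/29 - 7/36) - g(13, -25) = 5 - 1*13 = 5 - 13 = -8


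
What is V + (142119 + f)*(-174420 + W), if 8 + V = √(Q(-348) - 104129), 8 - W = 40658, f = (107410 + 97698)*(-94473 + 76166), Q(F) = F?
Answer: 807538391857582 + I*√104477 ≈ 8.0754e+14 + 323.23*I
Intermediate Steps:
f = -3754912156 (f = 205108*(-18307) = -3754912156)
W = -40650 (W = 8 - 1*40658 = 8 - 40658 = -40650)
V = -8 + I*√104477 (V = -8 + √(-348 - 104129) = -8 + √(-104477) = -8 + I*√104477 ≈ -8.0 + 323.23*I)
V + (142119 + f)*(-174420 + W) = (-8 + I*√104477) + (142119 - 3754912156)*(-174420 - 40650) = (-8 + I*√104477) - 3754770037*(-215070) = (-8 + I*√104477) + 807538391857590 = 807538391857582 + I*√104477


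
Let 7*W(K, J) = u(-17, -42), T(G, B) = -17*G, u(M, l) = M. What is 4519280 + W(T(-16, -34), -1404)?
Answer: 31634943/7 ≈ 4.5193e+6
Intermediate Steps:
W(K, J) = -17/7 (W(K, J) = (⅐)*(-17) = -17/7)
4519280 + W(T(-16, -34), -1404) = 4519280 - 17/7 = 31634943/7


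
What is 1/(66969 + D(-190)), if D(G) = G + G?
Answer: 1/66589 ≈ 1.5017e-5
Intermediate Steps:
D(G) = 2*G
1/(66969 + D(-190)) = 1/(66969 + 2*(-190)) = 1/(66969 - 380) = 1/66589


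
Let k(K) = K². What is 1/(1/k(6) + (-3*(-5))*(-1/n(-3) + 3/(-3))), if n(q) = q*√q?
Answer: -19404/301321 + 2160*I*√3/301321 ≈ -0.064397 + 0.012416*I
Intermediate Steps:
n(q) = q^(3/2)
1/(1/k(6) + (-3*(-5))*(-1/n(-3) + 3/(-3))) = 1/(1/(6²) + (-3*(-5))*(-1/((-3)^(3/2)) + 3/(-3))) = 1/(1/36 + 15*(-1/((-3*I*√3)) + 3*(-⅓))) = 1/(1/36 + 15*(-I*√3/9 - 1)) = 1/(1/36 + 15*(-1 - I*√3/9)) = 1/(1/36 + (-15 - 5*I*√3/3)) = 1/(-539/36 - 5*I*√3/3)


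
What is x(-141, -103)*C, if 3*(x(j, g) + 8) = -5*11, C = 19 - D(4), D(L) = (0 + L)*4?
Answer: -79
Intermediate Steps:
D(L) = 4*L (D(L) = L*4 = 4*L)
C = 3 (C = 19 - 4*4 = 19 - 1*16 = 19 - 16 = 3)
x(j, g) = -79/3 (x(j, g) = -8 + (-5*11)/3 = -8 + (⅓)*(-55) = -8 - 55/3 = -79/3)
x(-141, -103)*C = -79/3*3 = -79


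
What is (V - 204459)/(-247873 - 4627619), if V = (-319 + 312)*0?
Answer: 68153/1625164 ≈ 0.041936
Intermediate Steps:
V = 0 (V = -7*0 = 0)
(V - 204459)/(-247873 - 4627619) = (0 - 204459)/(-247873 - 4627619) = -204459/(-4875492) = -204459*(-1/4875492) = 68153/1625164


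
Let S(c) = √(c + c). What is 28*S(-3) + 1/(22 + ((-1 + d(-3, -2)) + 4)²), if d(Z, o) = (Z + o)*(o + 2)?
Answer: 1/31 + 28*I*√6 ≈ 0.032258 + 68.586*I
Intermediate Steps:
d(Z, o) = (2 + o)*(Z + o) (d(Z, o) = (Z + o)*(2 + o) = (2 + o)*(Z + o))
S(c) = √2*√c (S(c) = √(2*c) = √2*√c)
28*S(-3) + 1/(22 + ((-1 + d(-3, -2)) + 4)²) = 28*(√2*√(-3)) + 1/(22 + ((-1 + ((-2)² + 2*(-3) + 2*(-2) - 3*(-2))) + 4)²) = 28*(√2*(I*√3)) + 1/(22 + ((-1 + (4 - 6 - 4 + 6)) + 4)²) = 28*(I*√6) + 1/(22 + ((-1 + 0) + 4)²) = 28*I*√6 + 1/(22 + (-1 + 4)²) = 28*I*√6 + 1/(22 + 3²) = 28*I*√6 + 1/(22 + 9) = 28*I*√6 + 1/31 = 1/31 + 28*I*√6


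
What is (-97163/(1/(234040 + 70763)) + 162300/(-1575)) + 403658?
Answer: -621918577015/21 ≈ -2.9615e+10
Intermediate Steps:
(-97163/(1/(234040 + 70763)) + 162300/(-1575)) + 403658 = (-97163/(1/304803) + 162300*(-1/1575)) + 403658 = (-97163/1/304803 - 2164/21) + 403658 = (-97163*304803 - 2164/21) + 403658 = (-29615573889 - 2164/21) + 403658 = -621927053833/21 + 403658 = -621918577015/21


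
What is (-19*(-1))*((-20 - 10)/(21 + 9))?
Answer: -19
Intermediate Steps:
(-19*(-1))*((-20 - 10)/(21 + 9)) = 19*(-30/30) = 19*(-30*1/30) = 19*(-1) = -19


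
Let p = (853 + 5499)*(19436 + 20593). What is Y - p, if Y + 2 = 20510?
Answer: -254243700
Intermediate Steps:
Y = 20508 (Y = -2 + 20510 = 20508)
p = 254264208 (p = 6352*40029 = 254264208)
Y - p = 20508 - 1*254264208 = 20508 - 254264208 = -254243700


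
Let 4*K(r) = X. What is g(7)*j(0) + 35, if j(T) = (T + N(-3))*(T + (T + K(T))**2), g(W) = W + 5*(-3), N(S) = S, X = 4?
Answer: 59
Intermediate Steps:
K(r) = 1 (K(r) = (1/4)*4 = 1)
g(W) = -15 + W (g(W) = W - 15 = -15 + W)
j(T) = (-3 + T)*(T + (1 + T)**2) (j(T) = (T - 3)*(T + (T + 1)**2) = (-3 + T)*(T + (1 + T)**2))
g(7)*j(0) + 35 = (-15 + 7)*(-3 + 0**3 - 8*0) + 35 = -8*(-3 + 0 + 0) + 35 = -8*(-3) + 35 = 24 + 35 = 59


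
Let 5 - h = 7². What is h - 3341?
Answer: -3385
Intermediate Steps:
h = -44 (h = 5 - 1*7² = 5 - 1*49 = 5 - 49 = -44)
h - 3341 = -44 - 3341 = -3385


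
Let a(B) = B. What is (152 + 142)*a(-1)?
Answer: -294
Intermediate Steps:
(152 + 142)*a(-1) = (152 + 142)*(-1) = 294*(-1) = -294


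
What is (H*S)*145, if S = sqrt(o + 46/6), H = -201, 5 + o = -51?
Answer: -9715*I*sqrt(435) ≈ -2.0262e+5*I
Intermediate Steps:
o = -56 (o = -5 - 51 = -56)
S = I*sqrt(435)/3 (S = sqrt(-56 + 46/6) = sqrt(-56 + 46*(1/6)) = sqrt(-56 + 23/3) = sqrt(-145/3) = I*sqrt(435)/3 ≈ 6.9522*I)
(H*S)*145 = -67*I*sqrt(435)*145 = -9715*I*sqrt(435)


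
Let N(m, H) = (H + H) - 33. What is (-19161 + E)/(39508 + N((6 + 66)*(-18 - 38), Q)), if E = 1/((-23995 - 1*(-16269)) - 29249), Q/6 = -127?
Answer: -708477976/1403238225 ≈ -0.50489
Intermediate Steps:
Q = -762 (Q = 6*(-127) = -762)
E = -1/36975 (E = 1/((-23995 + 16269) - 29249) = 1/(-7726 - 29249) = 1/(-36975) = -1/36975 ≈ -2.7045e-5)
N(m, H) = -33 + 2*H (N(m, H) = 2*H - 33 = -33 + 2*H)
(-19161 + E)/(39508 + N((6 + 66)*(-18 - 38), Q)) = (-19161 - 1/36975)/(39508 + (-33 + 2*(-762))) = -708477976/(36975*(39508 + (-33 - 1524))) = -708477976/(36975*(39508 - 1557)) = -708477976/36975/37951 = -708477976/36975*1/37951 = -708477976/1403238225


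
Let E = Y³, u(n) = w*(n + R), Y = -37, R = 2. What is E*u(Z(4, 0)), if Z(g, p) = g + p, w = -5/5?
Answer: 303918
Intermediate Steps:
w = -1 (w = -5*⅕ = -1)
u(n) = -2 - n (u(n) = -(n + 2) = -(2 + n) = -2 - n)
E = -50653 (E = (-37)³ = -50653)
E*u(Z(4, 0)) = -50653*(-2 - (4 + 0)) = -50653*(-2 - 1*4) = -50653*(-2 - 4) = -50653*(-6) = 303918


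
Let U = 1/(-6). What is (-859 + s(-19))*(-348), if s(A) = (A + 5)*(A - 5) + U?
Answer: 182062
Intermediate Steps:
U = -⅙ ≈ -0.16667
s(A) = -⅙ + (-5 + A)*(5 + A) (s(A) = (A + 5)*(A - 5) - ⅙ = (5 + A)*(-5 + A) - ⅙ = (-5 + A)*(5 + A) - ⅙ = -⅙ + (-5 + A)*(5 + A))
(-859 + s(-19))*(-348) = (-859 + (-151/6 + (-19)²))*(-348) = (-859 + (-151/6 + 361))*(-348) = (-859 + 2015/6)*(-348) = -3139/6*(-348) = 182062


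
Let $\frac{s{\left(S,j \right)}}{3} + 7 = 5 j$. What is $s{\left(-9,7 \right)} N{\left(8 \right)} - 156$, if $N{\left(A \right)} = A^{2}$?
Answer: $5220$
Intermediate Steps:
$s{\left(S,j \right)} = -21 + 15 j$ ($s{\left(S,j \right)} = -21 + 3 \cdot 5 j = -21 + 15 j$)
$s{\left(-9,7 \right)} N{\left(8 \right)} - 156 = \left(-21 + 15 \cdot 7\right) 8^{2} - 156 = \left(-21 + 105\right) 64 - 156 = 84 \cdot 64 - 156 = 5376 - 156 = 5220$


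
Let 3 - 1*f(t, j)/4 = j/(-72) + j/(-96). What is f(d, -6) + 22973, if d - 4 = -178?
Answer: 275813/12 ≈ 22984.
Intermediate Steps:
d = -174 (d = 4 - 178 = -174)
f(t, j) = 12 + 7*j/72 (f(t, j) = 12 - 4*(j/(-72) + j/(-96)) = 12 - 4*(j*(-1/72) + j*(-1/96)) = 12 - 4*(-j/72 - j/96) = 12 - (-7)*j/72 = 12 + 7*j/72)
f(d, -6) + 22973 = (12 + (7/72)*(-6)) + 22973 = (12 - 7/12) + 22973 = 137/12 + 22973 = 275813/12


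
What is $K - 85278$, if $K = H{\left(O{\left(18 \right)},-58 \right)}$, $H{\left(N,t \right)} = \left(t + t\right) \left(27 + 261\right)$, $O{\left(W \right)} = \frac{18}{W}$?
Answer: $-118686$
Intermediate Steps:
$H{\left(N,t \right)} = 576 t$ ($H{\left(N,t \right)} = 2 t 288 = 576 t$)
$K = -33408$ ($K = 576 \left(-58\right) = -33408$)
$K - 85278 = -33408 - 85278 = -118686$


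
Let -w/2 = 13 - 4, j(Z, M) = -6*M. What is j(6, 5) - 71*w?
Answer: 1248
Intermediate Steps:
w = -18 (w = -2*(13 - 4) = -2*9 = -18)
j(6, 5) - 71*w = -6*5 - 71*(-18) = -30 + 1278 = 1248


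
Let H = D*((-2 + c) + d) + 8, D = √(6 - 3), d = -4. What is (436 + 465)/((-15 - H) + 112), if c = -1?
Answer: 80189/7774 - 6307*√3/7774 ≈ 8.9098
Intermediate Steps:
D = √3 ≈ 1.7320
H = 8 - 7*√3 (H = √3*((-2 - 1) - 4) + 8 = √3*(-3 - 4) + 8 = √3*(-7) + 8 = -7*√3 + 8 = 8 - 7*√3 ≈ -4.1244)
(436 + 465)/((-15 - H) + 112) = (436 + 465)/((-15 - (8 - 7*√3)) + 112) = 901/((-15 + (-8 + 7*√3)) + 112) = 901/((-23 + 7*√3) + 112) = 901/(89 + 7*√3)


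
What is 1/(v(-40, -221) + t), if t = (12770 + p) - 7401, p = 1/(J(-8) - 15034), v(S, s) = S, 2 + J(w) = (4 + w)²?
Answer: 15020/80041579 ≈ 0.00018765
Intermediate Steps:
J(w) = -2 + (4 + w)²
p = -1/15020 (p = 1/((-2 + (4 - 8)²) - 15034) = 1/((-2 + (-4)²) - 15034) = 1/((-2 + 16) - 15034) = 1/(14 - 15034) = 1/(-15020) = -1/15020 ≈ -6.6578e-5)
t = 80642379/15020 (t = (12770 - 1/15020) - 7401 = 191805399/15020 - 7401 = 80642379/15020 ≈ 5369.0)
1/(v(-40, -221) + t) = 1/(-40 + 80642379/15020) = 1/(80041579/15020) = 15020/80041579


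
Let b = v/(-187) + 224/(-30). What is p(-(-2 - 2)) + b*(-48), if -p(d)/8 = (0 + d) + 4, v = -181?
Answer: 231824/935 ≈ 247.94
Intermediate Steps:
b = -18229/2805 (b = -181/(-187) + 224/(-30) = -181*(-1/187) + 224*(-1/30) = 181/187 - 112/15 = -18229/2805 ≈ -6.4987)
p(d) = -32 - 8*d (p(d) = -8*((0 + d) + 4) = -8*(d + 4) = -8*(4 + d) = -32 - 8*d)
p(-(-2 - 2)) + b*(-48) = (-32 - (-8)*(-2 - 2)) - 18229/2805*(-48) = (-32 - (-8)*(-4)) + 291664/935 = (-32 - 8*4) + 291664/935 = (-32 - 32) + 291664/935 = -64 + 291664/935 = 231824/935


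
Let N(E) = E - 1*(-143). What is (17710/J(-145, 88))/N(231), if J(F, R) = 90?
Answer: 161/306 ≈ 0.52614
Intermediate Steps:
N(E) = 143 + E (N(E) = E + 143 = 143 + E)
(17710/J(-145, 88))/N(231) = (17710/90)/(143 + 231) = (17710*(1/90))/374 = (1771/9)*(1/374) = 161/306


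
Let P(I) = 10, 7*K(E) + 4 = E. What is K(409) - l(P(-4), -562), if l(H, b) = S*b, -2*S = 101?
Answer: -198262/7 ≈ -28323.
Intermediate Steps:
S = -101/2 (S = -½*101 = -101/2 ≈ -50.500)
K(E) = -4/7 + E/7
l(H, b) = -101*b/2
K(409) - l(P(-4), -562) = (-4/7 + (⅐)*409) - (-101)*(-562)/2 = (-4/7 + 409/7) - 1*28381 = 405/7 - 28381 = -198262/7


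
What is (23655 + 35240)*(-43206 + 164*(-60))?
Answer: -3124144170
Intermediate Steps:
(23655 + 35240)*(-43206 + 164*(-60)) = 58895*(-43206 - 9840) = 58895*(-53046) = -3124144170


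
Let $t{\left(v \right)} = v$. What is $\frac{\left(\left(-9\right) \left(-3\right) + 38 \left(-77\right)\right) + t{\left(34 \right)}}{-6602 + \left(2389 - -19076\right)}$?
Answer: $- \frac{2865}{14863} \approx -0.19276$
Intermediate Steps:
$\frac{\left(\left(-9\right) \left(-3\right) + 38 \left(-77\right)\right) + t{\left(34 \right)}}{-6602 + \left(2389 - -19076\right)} = \frac{\left(\left(-9\right) \left(-3\right) + 38 \left(-77\right)\right) + 34}{-6602 + \left(2389 - -19076\right)} = \frac{\left(27 - 2926\right) + 34}{-6602 + \left(2389 + 19076\right)} = \frac{-2899 + 34}{-6602 + 21465} = - \frac{2865}{14863}$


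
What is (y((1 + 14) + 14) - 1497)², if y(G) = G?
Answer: 2155024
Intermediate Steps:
(y((1 + 14) + 14) - 1497)² = (((1 + 14) + 14) - 1497)² = ((15 + 14) - 1497)² = (29 - 1497)² = (-1468)² = 2155024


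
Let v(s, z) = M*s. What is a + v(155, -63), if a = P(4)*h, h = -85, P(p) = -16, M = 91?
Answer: 15465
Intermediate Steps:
v(s, z) = 91*s
a = 1360 (a = -16*(-85) = 1360)
a + v(155, -63) = 1360 + 91*155 = 1360 + 14105 = 15465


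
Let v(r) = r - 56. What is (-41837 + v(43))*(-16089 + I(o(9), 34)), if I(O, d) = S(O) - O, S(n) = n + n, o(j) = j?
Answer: 672948000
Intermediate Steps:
v(r) = -56 + r
S(n) = 2*n
I(O, d) = O (I(O, d) = 2*O - O = O)
(-41837 + v(43))*(-16089 + I(o(9), 34)) = (-41837 + (-56 + 43))*(-16089 + 9) = (-41837 - 13)*(-16080) = -41850*(-16080) = 672948000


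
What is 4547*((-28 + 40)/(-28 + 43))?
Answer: 18188/5 ≈ 3637.6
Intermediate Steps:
4547*((-28 + 40)/(-28 + 43)) = 4547*(12/15) = 4547*(12*(1/15)) = 4547*(⅘) = 18188/5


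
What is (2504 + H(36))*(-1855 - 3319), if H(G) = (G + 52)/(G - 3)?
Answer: -38908480/3 ≈ -1.2969e+7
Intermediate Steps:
H(G) = (52 + G)/(-3 + G)
(2504 + H(36))*(-1855 - 3319) = (2504 + (52 + 36)/(-3 + 36))*(-1855 - 3319) = (2504 + 88/33)*(-5174) = (2504 + (1/33)*88)*(-5174) = (2504 + 8/3)*(-5174) = (7520/3)*(-5174) = -38908480/3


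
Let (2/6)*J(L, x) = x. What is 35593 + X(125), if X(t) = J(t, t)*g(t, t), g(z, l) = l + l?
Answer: 129343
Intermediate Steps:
J(L, x) = 3*x
g(z, l) = 2*l
X(t) = 6*t² (X(t) = (3*t)*(2*t) = 6*t²)
35593 + X(125) = 35593 + 6*125² = 35593 + 6*15625 = 35593 + 93750 = 129343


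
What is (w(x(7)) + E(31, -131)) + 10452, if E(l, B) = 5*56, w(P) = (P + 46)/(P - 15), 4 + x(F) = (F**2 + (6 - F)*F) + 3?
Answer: 279119/26 ≈ 10735.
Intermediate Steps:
x(F) = -1 + F**2 + F*(6 - F) (x(F) = -4 + ((F**2 + (6 - F)*F) + 3) = -4 + ((F**2 + F*(6 - F)) + 3) = -4 + (3 + F**2 + F*(6 - F)) = -1 + F**2 + F*(6 - F))
w(P) = (46 + P)/(-15 + P)
E(l, B) = 280
(w(x(7)) + E(31, -131)) + 10452 = ((46 + (-1 + 6*7))/(-15 + (-1 + 6*7)) + 280) + 10452 = ((46 + (-1 + 42))/(-15 + (-1 + 42)) + 280) + 10452 = ((46 + 41)/(-15 + 41) + 280) + 10452 = (87/26 + 280) + 10452 = 7367/26 + 10452 = 279119/26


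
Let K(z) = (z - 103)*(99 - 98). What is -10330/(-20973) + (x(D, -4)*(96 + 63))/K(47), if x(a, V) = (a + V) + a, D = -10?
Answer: 10076431/146811 ≈ 68.635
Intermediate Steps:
x(a, V) = V + 2*a (x(a, V) = (V + a) + a = V + 2*a)
K(z) = -103 + z (K(z) = (-103 + z)*1 = -103 + z)
-10330/(-20973) + (x(D, -4)*(96 + 63))/K(47) = -10330/(-20973) + ((-4 + 2*(-10))*(96 + 63))/(-103 + 47) = -10330*(-1/20973) + ((-4 - 20)*159)/(-56) = 10330/20973 - 24*159*(-1/56) = 10330/20973 - 3816*(-1/56) = 10330/20973 + 477/7 = 10076431/146811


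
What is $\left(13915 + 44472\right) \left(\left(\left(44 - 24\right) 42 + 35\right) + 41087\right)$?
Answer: $2450035294$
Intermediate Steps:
$\left(13915 + 44472\right) \left(\left(\left(44 - 24\right) 42 + 35\right) + 41087\right) = 58387 \left(\left(\left(44 - 24\right) 42 + 35\right) + 41087\right) = 58387 \left(\left(20 \cdot 42 + 35\right) + 41087\right) = 58387 \left(\left(840 + 35\right) + 41087\right) = 58387 \left(875 + 41087\right) = 58387 \cdot 41962 = 2450035294$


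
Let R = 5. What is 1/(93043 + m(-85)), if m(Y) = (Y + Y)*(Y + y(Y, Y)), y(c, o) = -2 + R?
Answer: 1/106983 ≈ 9.3473e-6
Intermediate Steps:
y(c, o) = 3 (y(c, o) = -2 + 5 = 3)
m(Y) = 2*Y*(3 + Y) (m(Y) = (Y + Y)*(Y + 3) = (2*Y)*(3 + Y) = 2*Y*(3 + Y))
1/(93043 + m(-85)) = 1/(93043 + 2*(-85)*(3 - 85)) = 1/(93043 + 2*(-85)*(-82)) = 1/(93043 + 13940) = 1/106983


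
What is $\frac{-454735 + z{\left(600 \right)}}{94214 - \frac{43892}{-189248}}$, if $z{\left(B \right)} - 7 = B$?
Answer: $- \frac{7161901312}{1485821247} \approx -4.8202$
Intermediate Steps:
$z{\left(B \right)} = 7 + B$
$\frac{-454735 + z{\left(600 \right)}}{94214 - \frac{43892}{-189248}} = \frac{-454735 + \left(7 + 600\right)}{94214 - \frac{43892}{-189248}} = \frac{-454735 + 607}{94214 - - \frac{10973}{47312}} = - \frac{454128}{94214 + \frac{10973}{47312}} = - \frac{454128}{\frac{4457463741}{47312}} = \left(-454128\right) \frac{47312}{4457463741} = - \frac{7161901312}{1485821247}$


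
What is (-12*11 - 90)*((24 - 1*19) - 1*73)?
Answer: 15096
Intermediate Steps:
(-12*11 - 90)*((24 - 1*19) - 1*73) = (-132 - 90)*((24 - 19) - 73) = -222*(5 - 73) = -222*(-68) = 15096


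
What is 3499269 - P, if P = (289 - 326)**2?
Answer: 3497900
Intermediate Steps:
P = 1369 (P = (-37)**2 = 1369)
3499269 - P = 3499269 - 1*1369 = 3499269 - 1369 = 3497900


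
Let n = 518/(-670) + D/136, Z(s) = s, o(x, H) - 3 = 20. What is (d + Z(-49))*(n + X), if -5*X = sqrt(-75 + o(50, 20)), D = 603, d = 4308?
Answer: 710320279/45560 - 8518*I*sqrt(13)/5 ≈ 15591.0 - 6142.4*I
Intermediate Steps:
o(x, H) = 23 (o(x, H) = 3 + 20 = 23)
n = 166781/45560 (n = 518/(-670) + 603/136 = 518*(-1/670) + 603*(1/136) = -259/335 + 603/136 = 166781/45560 ≈ 3.6607)
X = -2*I*sqrt(13)/5 (X = -sqrt(-75 + 23)/5 = -2*I*sqrt(13)/5 ≈ -1.4422*I)
(d + Z(-49))*(n + X) = (4308 - 49)*(166781/45560 - 2*I*sqrt(13)/5) = 4259*(166781/45560 - 2*I*sqrt(13)/5) = 710320279/45560 - 8518*I*sqrt(13)/5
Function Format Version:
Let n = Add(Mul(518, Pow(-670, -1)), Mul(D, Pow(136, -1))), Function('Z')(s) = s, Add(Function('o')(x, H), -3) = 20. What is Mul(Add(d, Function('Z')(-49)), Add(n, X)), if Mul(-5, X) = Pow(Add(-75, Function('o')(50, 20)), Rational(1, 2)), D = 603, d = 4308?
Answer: Add(Rational(710320279, 45560), Mul(Rational(-8518, 5), I, Pow(13, Rational(1, 2)))) ≈ Add(15591., Mul(-6142.4, I))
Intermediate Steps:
Function('o')(x, H) = 23 (Function('o')(x, H) = Add(3, 20) = 23)
n = Rational(166781, 45560) (n = Add(Mul(518, Pow(-670, -1)), Mul(603, Pow(136, -1))) = Add(Mul(518, Rational(-1, 670)), Mul(603, Rational(1, 136))) = Add(Rational(-259, 335), Rational(603, 136)) = Rational(166781, 45560) ≈ 3.6607)
X = Mul(Rational(-2, 5), I, Pow(13, Rational(1, 2))) (X = Mul(Rational(-1, 5), Pow(Add(-75, 23), Rational(1, 2))) = Mul(Rational(-1, 5), Pow(-52, Rational(1, 2))) = Mul(Rational(-1, 5), Mul(2, I, Pow(13, Rational(1, 2)))) = Mul(Rational(-2, 5), I, Pow(13, Rational(1, 2))) ≈ Mul(-1.4422, I))
Mul(Add(d, Function('Z')(-49)), Add(n, X)) = Mul(Add(4308, -49), Add(Rational(166781, 45560), Mul(Rational(-2, 5), I, Pow(13, Rational(1, 2))))) = Mul(4259, Add(Rational(166781, 45560), Mul(Rational(-2, 5), I, Pow(13, Rational(1, 2))))) = Add(Rational(710320279, 45560), Mul(Rational(-8518, 5), I, Pow(13, Rational(1, 2))))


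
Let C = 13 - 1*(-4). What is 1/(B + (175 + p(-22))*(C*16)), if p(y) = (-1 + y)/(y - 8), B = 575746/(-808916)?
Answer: 6066870/290043838529 ≈ 2.0917e-5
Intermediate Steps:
C = 17 (C = 13 + 4 = 17)
B = -287873/404458 (B = 575746*(-1/808916) = -287873/404458 ≈ -0.71175)
p(y) = (-1 + y)/(-8 + y)
1/(B + (175 + p(-22))*(C*16)) = 1/(-287873/404458 + (175 + (-1 - 22)/(-8 - 22))*(17*16)) = 1/(-287873/404458 + (175 - 23/(-30))*272) = 1/(-287873/404458 + (175 - 1/30*(-23))*272) = 1/(-287873/404458 + (175 + 23/30)*272) = 1/(-287873/404458 + (5273/30)*272) = 1/(-287873/404458 + 717128/15) = 1/(290043838529/6066870) = 6066870/290043838529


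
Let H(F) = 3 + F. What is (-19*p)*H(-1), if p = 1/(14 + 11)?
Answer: -38/25 ≈ -1.5200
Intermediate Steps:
p = 1/25 ≈ 0.040000
(-19*p)*H(-1) = (-19*1/25)*(3 - 1) = -19/25*2 = -38/25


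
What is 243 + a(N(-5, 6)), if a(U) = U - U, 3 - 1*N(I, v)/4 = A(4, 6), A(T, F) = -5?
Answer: 243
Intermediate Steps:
N(I, v) = 32 (N(I, v) = 12 - 4*(-5) = 12 + 20 = 32)
a(U) = 0
243 + a(N(-5, 6)) = 243 + 0 = 243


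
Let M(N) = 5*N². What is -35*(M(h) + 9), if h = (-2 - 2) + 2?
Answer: -1015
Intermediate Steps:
h = -2 (h = -4 + 2 = -2)
-35*(M(h) + 9) = -35*(5*(-2)² + 9) = -35*(5*4 + 9) = -35*(20 + 9) = -35*29 = -1015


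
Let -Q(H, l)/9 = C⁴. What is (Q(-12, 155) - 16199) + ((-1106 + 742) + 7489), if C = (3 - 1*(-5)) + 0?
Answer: -45938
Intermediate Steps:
C = 8 (C = (3 + 5) + 0 = 8 + 0 = 8)
Q(H, l) = -36864 (Q(H, l) = -9*8⁴ = -9*4096 = -36864)
(Q(-12, 155) - 16199) + ((-1106 + 742) + 7489) = (-36864 - 16199) + ((-1106 + 742) + 7489) = -53063 + (-364 + 7489) = -53063 + 7125 = -45938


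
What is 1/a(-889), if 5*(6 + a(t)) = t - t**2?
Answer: -1/158248 ≈ -6.3192e-6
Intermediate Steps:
a(t) = -6 - t**2/5 + t/5 (a(t) = -6 + (t - t**2)/5 = -6 + (-t**2/5 + t/5) = -6 - t**2/5 + t/5)
1/a(-889) = 1/(-6 - 1/5*(-889)**2 + (1/5)*(-889)) = 1/(-6 - 1/5*790321 - 889/5) = 1/(-6 - 790321/5 - 889/5) = 1/(-158248) = -1/158248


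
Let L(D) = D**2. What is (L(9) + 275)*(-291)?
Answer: -103596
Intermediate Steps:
(L(9) + 275)*(-291) = (9**2 + 275)*(-291) = (81 + 275)*(-291) = 356*(-291) = -103596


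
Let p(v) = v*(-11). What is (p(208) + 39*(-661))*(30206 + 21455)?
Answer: -1449969287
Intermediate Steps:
p(v) = -11*v
(p(208) + 39*(-661))*(30206 + 21455) = (-11*208 + 39*(-661))*(30206 + 21455) = (-2288 - 25779)*51661 = -28067*51661 = -1449969287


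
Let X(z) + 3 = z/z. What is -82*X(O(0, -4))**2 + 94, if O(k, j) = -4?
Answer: -234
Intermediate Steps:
X(z) = -2 (X(z) = -3 + z/z = -3 + 1 = -2)
-82*X(O(0, -4))**2 + 94 = -82*(-2)**2 + 94 = -82*4 + 94 = -328 + 94 = -234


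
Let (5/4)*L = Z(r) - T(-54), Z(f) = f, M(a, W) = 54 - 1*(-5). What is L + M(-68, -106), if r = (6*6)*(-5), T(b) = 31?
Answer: -549/5 ≈ -109.80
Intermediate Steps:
M(a, W) = 59 (M(a, W) = 54 + 5 = 59)
r = -180 (r = 36*(-5) = -180)
L = -844/5 (L = 4*(-180 - 1*31)/5 = 4*(-180 - 31)/5 = (⅘)*(-211) = -844/5 ≈ -168.80)
L + M(-68, -106) = -844/5 + 59 = -549/5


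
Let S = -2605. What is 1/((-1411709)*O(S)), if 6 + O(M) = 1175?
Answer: -1/1650287821 ≈ -6.0596e-10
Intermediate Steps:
O(M) = 1169 (O(M) = -6 + 1175 = 1169)
1/((-1411709)*O(S)) = 1/(-1411709*1169) = -1/1411709*1/1169 = -1/1650287821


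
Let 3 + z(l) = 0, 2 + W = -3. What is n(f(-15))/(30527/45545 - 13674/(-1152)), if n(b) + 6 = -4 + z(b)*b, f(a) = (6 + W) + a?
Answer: 279828480/109658239 ≈ 2.5518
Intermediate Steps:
W = -5 (W = -2 - 3 = -5)
f(a) = 1 + a (f(a) = (6 - 5) + a = 1 + a)
z(l) = -3 (z(l) = -3 + 0 = -3)
n(b) = -10 - 3*b (n(b) = -6 + (-4 - 3*b) = -10 - 3*b)
n(f(-15))/(30527/45545 - 13674/(-1152)) = (-10 - 3*(1 - 15))/(30527/45545 - 13674/(-1152)) = (-10 - 3*(-14))/(30527*(1/45545) - 13674*(-1/1152)) = (-10 + 42)/(30527/45545 + 2279/192) = 32/(109658239/8744640) = 32*(8744640/109658239) = 279828480/109658239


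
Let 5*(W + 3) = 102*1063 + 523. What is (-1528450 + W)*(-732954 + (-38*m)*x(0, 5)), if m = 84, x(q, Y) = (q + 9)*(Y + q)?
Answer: 6603659605704/5 ≈ 1.3207e+12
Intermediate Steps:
x(q, Y) = (9 + q)*(Y + q)
W = 108934/5 (W = -3 + (102*1063 + 523)/5 = -3 + (108426 + 523)/5 = -3 + (1/5)*108949 = -3 + 108949/5 = 108934/5 ≈ 21787.)
(-1528450 + W)*(-732954 + (-38*m)*x(0, 5)) = (-1528450 + 108934/5)*(-732954 + (-38*84)*(0**2 + 9*5 + 9*0 + 5*0)) = -7533316*(-732954 - 3192*(0 + 45 + 0 + 0))/5 = -7533316*(-732954 - 3192*45)/5 = -7533316*(-732954 - 143640)/5 = -7533316/5*(-876594) = 6603659605704/5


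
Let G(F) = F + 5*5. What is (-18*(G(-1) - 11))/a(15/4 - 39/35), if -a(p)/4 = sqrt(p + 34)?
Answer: 117*sqrt(179515)/5129 ≈ 9.6650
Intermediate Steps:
G(F) = 25 + F (G(F) = F + 25 = 25 + F)
a(p) = -4*sqrt(34 + p) (a(p) = -4*sqrt(p + 34) = -4*sqrt(34 + p))
(-18*(G(-1) - 11))/a(15/4 - 39/35) = (-18*((25 - 1) - 11))/((-4*sqrt(34 + (15/4 - 39/35)))) = (-18*(24 - 11))/((-4*sqrt(34 + (15*(1/4) - 39*1/35)))) = (-18*13)/((-4*sqrt(34 + (15/4 - 39/35)))) = -234*(-1/(4*sqrt(34 + 369/140))) = -234*(-sqrt(179515)/10258) = -(-117)*sqrt(179515)/5129 = 117*sqrt(179515)/5129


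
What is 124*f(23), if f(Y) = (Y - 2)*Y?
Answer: 59892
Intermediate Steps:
f(Y) = Y*(-2 + Y) (f(Y) = (-2 + Y)*Y = Y*(-2 + Y))
124*f(23) = 124*(23*(-2 + 23)) = 124*(23*21) = 124*483 = 59892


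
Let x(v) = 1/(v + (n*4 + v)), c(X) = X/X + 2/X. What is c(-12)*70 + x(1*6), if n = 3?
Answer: 467/8 ≈ 58.375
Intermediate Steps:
c(X) = 1 + 2/X
x(v) = 1/(12 + 2*v) (x(v) = 1/(v + (3*4 + v)) = 1/(v + (12 + v)) = 1/(12 + 2*v))
c(-12)*70 + x(1*6) = ((2 - 12)/(-12))*70 + 1/(2*(6 + 1*6)) = -1/12*(-10)*70 + 1/(2*(6 + 6)) = (5/6)*70 + (1/2)/12 = 175/3 + (1/2)*(1/12) = 175/3 + 1/24 = 467/8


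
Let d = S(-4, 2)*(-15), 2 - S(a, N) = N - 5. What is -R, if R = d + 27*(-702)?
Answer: 19029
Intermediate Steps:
S(a, N) = 7 - N (S(a, N) = 2 - (N - 5) = 2 - (-5 + N) = 2 + (5 - N) = 7 - N)
d = -75 (d = (7 - 1*2)*(-15) = (7 - 2)*(-15) = 5*(-15) = -75)
R = -19029 (R = -75 + 27*(-702) = -75 - 18954 = -19029)
-R = -1*(-19029) = 19029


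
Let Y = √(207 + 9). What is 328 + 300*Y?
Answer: 328 + 1800*√6 ≈ 4737.1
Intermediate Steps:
Y = 6*√6 (Y = √216 = 6*√6 ≈ 14.697)
328 + 300*Y = 328 + 300*(6*√6) = 328 + 1800*√6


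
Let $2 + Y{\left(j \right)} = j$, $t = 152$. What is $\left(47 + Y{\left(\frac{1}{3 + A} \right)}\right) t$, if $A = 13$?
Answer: $\frac{13699}{2} \approx 6849.5$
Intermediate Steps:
$Y{\left(j \right)} = -2 + j$
$\left(47 + Y{\left(\frac{1}{3 + A} \right)}\right) t = \left(47 - \left(2 - \frac{1}{3 + 13}\right)\right) 152 = \left(47 - \left(2 - \frac{1}{16}\right)\right) 152 = \left(47 + \left(-2 + \frac{1}{16}\right)\right) 152 = \left(47 - \frac{31}{16}\right) 152 = \frac{721}{16} \cdot 152 = \frac{13699}{2}$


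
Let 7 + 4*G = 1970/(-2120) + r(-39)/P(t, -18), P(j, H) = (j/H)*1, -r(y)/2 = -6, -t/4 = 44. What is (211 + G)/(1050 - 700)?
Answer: 1952579/3264800 ≈ 0.59807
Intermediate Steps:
t = -176 (t = -4*44 = -176)
r(y) = 12 (r(y) = -2*(-6) = 12)
P(j, H) = j/H
G = -15629/9328 (G = -7/4 + (1970/(-2120) + 12/((-176/(-18))))/4 = -7/4 + (1970*(-1/2120) + 12/((-176*(-1/18))))/4 = -7/4 + (-197/212 + 12/(88/9))/4 = -7/4 + (-197/212 + 12*(9/88))/4 = -7/4 + (-197/212 + 27/22)/4 = -7/4 + (¼)*(695/2332) = -7/4 + 695/9328 = -15629/9328 ≈ -1.6755)
(211 + G)/(1050 - 700) = (211 - 15629/9328)/(1050 - 700) = (1952579/9328)/350 = (1952579/9328)*(1/350) = 1952579/3264800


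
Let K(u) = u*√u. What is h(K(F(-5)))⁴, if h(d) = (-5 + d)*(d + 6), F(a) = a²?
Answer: 61067503618560000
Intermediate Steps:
K(u) = u^(3/2)
h(d) = (-5 + d)*(6 + d)
h(K(F(-5)))⁴ = (-30 + ((-5)²)^(3/2) + (((-5)²)^(3/2))²)⁴ = (-30 + 25^(3/2) + (25^(3/2))²)⁴ = (-30 + 125 + 125²)⁴ = (-30 + 125 + 15625)⁴ = 15720⁴ = 61067503618560000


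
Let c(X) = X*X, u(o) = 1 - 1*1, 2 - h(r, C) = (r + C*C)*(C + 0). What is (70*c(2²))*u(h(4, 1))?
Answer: 0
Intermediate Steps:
h(r, C) = 2 - C*(r + C²) (h(r, C) = 2 - (r + C*C)*(C + 0) = 2 - (r + C²)*C = 2 - C*(r + C²))
u(o) = 0 (u(o) = 1 - 1 = 0)
c(X) = X²
(70*c(2²))*u(h(4, 1)) = (70*(2²)²)*0 = (70*4²)*0 = (70*16)*0 = 1120*0 = 0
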